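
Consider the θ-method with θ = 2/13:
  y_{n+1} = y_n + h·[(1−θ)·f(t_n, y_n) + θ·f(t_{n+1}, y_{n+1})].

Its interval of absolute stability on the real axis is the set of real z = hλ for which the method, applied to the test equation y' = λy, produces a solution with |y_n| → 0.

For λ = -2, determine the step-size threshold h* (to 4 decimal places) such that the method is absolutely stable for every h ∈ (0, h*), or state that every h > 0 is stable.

(-2.8889,0); λ=-2 ⇒ h* = (26/9)/2 = 1.4444.

Test eqn y'=λy, z=hλ:
  y_{n+1} = y_n + z·[11/13·y_n + 2/13·y_{n+1}] ⇒ (1 − 2/13z)y_{n+1} = (1 + 11/13z)y_n
  Hence R(z) = (1 + 11/13z)/(1 − 2/13z).

Solve |R(x)|<1 on ℝ⁻.
x=-1.26: |R|=0.0554
R=−1: 1+11/13x = −1+2/13x ⇒ -9/13x=2 ⇒ x=2/(-9/13)=-2.8889
Confirm numerically:
  x=-2.819: |R|=0.96625 <1
  x=-1.434: |R|=0.17482 <1
  x=-1.352: |R|=0.11921 <1
  x=-1.225: |R|=0.03074 <1
  x=-3.229: |R|=1.15731 >1
  x=-3.100: |R|=1.09896 >1
Stable set (-2.8889, 0).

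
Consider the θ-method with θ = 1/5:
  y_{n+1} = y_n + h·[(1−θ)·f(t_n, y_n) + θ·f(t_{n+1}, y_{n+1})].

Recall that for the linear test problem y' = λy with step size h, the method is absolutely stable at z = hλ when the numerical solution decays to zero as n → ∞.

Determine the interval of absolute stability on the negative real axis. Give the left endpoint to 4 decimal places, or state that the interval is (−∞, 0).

With y'=λy (z=hλ):
  y_{n+1} = y_n + z·[4/5·y_n + 1/5·y_{n+1}] ⇒ (1 − 1/5z)y_{n+1} = (1 + 4/5z)y_n
  Hence R(z) = (1 + 4/5z)/(1 − 1/5z).

Boundary: |R(x)|=1, x<0.
x=-1.5: |R|=0.1538
R=−1: 1+4/5x = −1+1/5x ⇒ -3/5x=2 ⇒ x=2/(-3/5)=-3.3333
Confirm numerically:
  x=-3.020: |R|=0.88279 <1
  x=-3.004: |R|=0.87656 <1
  x=-2.667: |R|=0.73927 <1
  x=-2.252: |R|=0.55268 <1
  x=-3.902: |R|=1.19164 >1
  x=-3.461: |R|=1.04527 >1
Interval (-3.3333, 0).

(-3.3333, 0).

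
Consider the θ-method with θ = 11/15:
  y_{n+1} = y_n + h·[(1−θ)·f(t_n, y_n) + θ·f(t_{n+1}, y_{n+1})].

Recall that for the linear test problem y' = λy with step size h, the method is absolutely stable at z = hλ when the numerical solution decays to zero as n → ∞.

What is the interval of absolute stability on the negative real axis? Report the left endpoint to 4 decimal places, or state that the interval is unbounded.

Set f=λy, z=hλ:
  y_{n+1} = y_n + z·[4/15·y_n + 11/15·y_{n+1}] ⇒ (1 − 11/15z)y_{n+1} = (1 + 4/15z)y_n
  so R(z) = (1 + 4/15z)/(1 − 11/15z).

Need |R(x)|<1, x<0.
x=-1.68: |R|=0.2473
x=-2: |R|=0.1892
x=-10: |R|=0.2000
x=-100: |R|=0.3453
θ=11/15≥1/2 ⇒ |1+4/15x|<|1−11/15x| ∀x<0 ⇒ stable on all of ℝ⁻.

unbounded; (−∞, 0).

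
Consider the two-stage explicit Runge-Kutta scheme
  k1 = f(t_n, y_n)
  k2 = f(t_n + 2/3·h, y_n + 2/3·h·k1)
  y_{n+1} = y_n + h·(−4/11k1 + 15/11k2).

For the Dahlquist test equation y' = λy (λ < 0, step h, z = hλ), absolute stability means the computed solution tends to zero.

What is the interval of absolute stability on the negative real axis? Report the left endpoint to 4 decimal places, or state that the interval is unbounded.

z∈(-1.1000,0).

Set f=λy, z=hλ:
  k1=λy_n ⇒ h·k1=z·y_n;  k2=λ(1+2/3z)y_n ⇒ h·k2=z(1+2/3z)y_n
  y_{n+1}/y_n = 1 − 4/11z + 15/11z(1+2/3z) = 1 + z + 10/11z²
  Hence R(z) = 1 + z + 10/11z².

Solve |R(x)|<1 on ℝ⁻.
x=-1.34: |R|=1.2924
R=1: x+10/11x²=0 ⇒ x=−11/10=-1.1000; min R=1−1/(4·10/11)=0.7250>−1
Confirm numerically:
  x=-1.066: |R|=0.96705 <1
  x=-1.022: |R|=0.92753 <1
  x=-0.520: |R|=0.72582 <1
  x=-1.637: |R|=1.79915 >1
  x=-1.174: |R|=1.07898 >1
So |R|<1 on (-1.1000, 0).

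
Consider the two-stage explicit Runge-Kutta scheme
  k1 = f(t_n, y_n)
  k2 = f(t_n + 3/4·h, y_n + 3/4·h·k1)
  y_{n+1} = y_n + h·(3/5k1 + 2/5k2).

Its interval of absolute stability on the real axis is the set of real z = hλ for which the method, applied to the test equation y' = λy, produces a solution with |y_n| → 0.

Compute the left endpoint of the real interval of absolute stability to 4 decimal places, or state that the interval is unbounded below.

z* = -3.3333.

On y'=λy, z=hλ:
  k1=λy_n ⇒ h·k1=z·y_n;  k2=λ(1+3/4z)y_n ⇒ h·k2=z(1+3/4z)y_n
  y_{n+1}/y_n = 1 + 3/5z + 2/5z(1+3/4z) = 1 + z + 3/10z²
  ⇒ R(z) = 1 + z + 3/10z².

Find x<0 with |R(x)|<1.
x=-0.99: |R|=0.3040
R=1: x+3/10x²=0 ⇒ x=−10/3=-3.3333; min R=1−1/(4·3/10)=0.1667>−1
Confirm numerically:
  x=-2.975: |R|=0.68019 <1
  x=-2.494: |R|=0.37201 <1
  x=-1.521: |R|=0.17303 <1
  x=-3.791: |R|=1.52050 >1
  x=-3.607: |R|=1.29613 >1
  x=-3.405: |R|=1.07321 >1
Stable set (-3.3333, 0).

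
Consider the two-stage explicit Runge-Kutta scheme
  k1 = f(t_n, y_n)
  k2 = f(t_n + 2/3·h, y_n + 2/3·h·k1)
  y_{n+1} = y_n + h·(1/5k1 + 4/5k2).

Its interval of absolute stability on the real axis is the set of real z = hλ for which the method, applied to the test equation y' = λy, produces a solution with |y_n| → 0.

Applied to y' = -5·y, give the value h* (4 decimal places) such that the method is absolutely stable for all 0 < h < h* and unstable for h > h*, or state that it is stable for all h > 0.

(-1.8750,0); λ=-5 ⇒ h* = (15/8)/5 = 0.3750.

With y'=λy (z=hλ):
  k1=λy_n ⇒ h·k1=z·y_n;  k2=λ(1+2/3z)y_n ⇒ h·k2=z(1+2/3z)y_n
  y_{n+1}/y_n = 1 + 1/5z + 4/5z(1+2/3z) = 1 + z + 8/15z²
  ⇒ R(z) = 1 + z + 8/15z².

Find x<0 with |R(x)|<1.
x=-0.58: |R|=0.5994
R=1: x+8/15x²=0 ⇒ x=−15/8=-1.8750; min R=1−1/(4·8/15)=0.5312>−1
Confirm numerically:
  x=-1.779: |R|=0.90892 <1
  x=-1.701: |R|=0.84215 <1
  x=-1.283: |R|=0.59491 <1
  x=-1.225: |R|=0.57533 <1
  x=-2.254: |R|=1.45561 >1
  x=-2.204: |R|=1.38673 >1
  x=-1.907: |R|=1.03255 >1
Stable set (-1.8750, 0).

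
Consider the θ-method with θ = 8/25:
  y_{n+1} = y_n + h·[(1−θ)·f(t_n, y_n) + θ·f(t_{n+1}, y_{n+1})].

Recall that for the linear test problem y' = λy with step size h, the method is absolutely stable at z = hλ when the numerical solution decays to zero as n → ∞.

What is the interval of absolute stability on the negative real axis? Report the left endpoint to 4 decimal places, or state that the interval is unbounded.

z∈(-5.5556,0).

On y'=λy, z=hλ:
  y_{n+1} = y_n + z·[17/25·y_n + 8/25·y_{n+1}] ⇒ (1 − 8/25z)y_{n+1} = (1 + 17/25z)y_n
  ⇒ R(z) = (1 + 17/25z)/(1 − 8/25z).

Need |R(x)|<1, x<0.
x=-0.6: |R|=0.4966
R=−1: 1+17/25x = −1+8/25x ⇒ -9/25x=2 ⇒ x=2/(-9/25)=-5.5556
Confirm numerically:
  x=-4.799: |R|=0.89259 <1
  x=-3.451: |R|=0.63996 <1
  x=-3.052: |R|=0.54403 <1
  x=-6.127: |R|=1.06948 >1
  x=-5.581: |R|=1.00329 >1
Interval (-5.5556, 0).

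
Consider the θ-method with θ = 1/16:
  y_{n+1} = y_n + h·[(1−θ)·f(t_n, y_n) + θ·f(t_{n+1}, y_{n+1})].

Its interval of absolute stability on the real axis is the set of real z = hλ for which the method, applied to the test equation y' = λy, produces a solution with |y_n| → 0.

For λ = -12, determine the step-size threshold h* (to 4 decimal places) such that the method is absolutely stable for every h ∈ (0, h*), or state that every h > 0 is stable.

(-2.2857,0); λ=-12 ⇒ h* = (16/7)/12 = 0.1905.

On y'=λy, z=hλ:
  y_{n+1} = y_n + z·[15/16·y_n + 1/16·y_{n+1}] ⇒ (1 − 1/16z)y_{n+1} = (1 + 15/16z)y_n
  so R(z) = (1 + 15/16z)/(1 − 1/16z).

Find x<0 with |R(x)|<1.
x=-0.64: |R|=0.3846
R=−1: 1+15/16x = −1+1/16x ⇒ -7/8x=2 ⇒ x=2/(-7/8)=-2.2857
Confirm numerically:
  x=-1.951: |R|=0.73896 <1
  x=-1.551: |R|=0.41394 <1
  x=-1.512: |R|=0.38145 <1
  x=-0.919: |R|=0.13092 <1
  x=-2.847: |R|=1.41694 >1
  x=-2.616: |R|=1.24839 >1
  x=-2.584: |R|=1.22471 >1
Stable set (-2.2857, 0).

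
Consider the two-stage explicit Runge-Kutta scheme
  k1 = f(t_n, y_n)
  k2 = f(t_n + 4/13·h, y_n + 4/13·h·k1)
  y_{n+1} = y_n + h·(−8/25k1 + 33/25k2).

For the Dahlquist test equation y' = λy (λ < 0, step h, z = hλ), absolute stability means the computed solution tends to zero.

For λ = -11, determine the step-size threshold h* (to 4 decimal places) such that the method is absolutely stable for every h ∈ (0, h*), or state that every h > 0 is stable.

(-2.4621,0); λ=-11 ⇒ h* = (325/132)/11 = 0.2238.

Set f=λy, z=hλ:
  k1=λy_n ⇒ h·k1=z·y_n;  k2=λ(1+4/13z)y_n ⇒ h·k2=z(1+4/13z)y_n
  y_{n+1}/y_n = 1 − 8/25z + 33/25z(1+4/13z) = 1 + z + 132/325z²
  R(z) = 1 + z + 132/325z².

Boundary: |R(x)|=1, x<0.
x=-1.29: |R|=0.3859
R=1: x+132/325x²=0 ⇒ x=−325/132=-2.4621; min R=1−1/(4·132/325)=0.3845>−1
Confirm numerically:
  x=-2.405: |R|=0.94420 <1
  x=-2.193: |R|=0.76029 <1
  x=-1.787: |R|=0.51000 <1
  x=-1.404: |R|=0.39662 <1
  x=-2.930: |R|=1.55679 >1
  x=-2.892: |R|=1.50493 >1
Interval (-2.4621, 0).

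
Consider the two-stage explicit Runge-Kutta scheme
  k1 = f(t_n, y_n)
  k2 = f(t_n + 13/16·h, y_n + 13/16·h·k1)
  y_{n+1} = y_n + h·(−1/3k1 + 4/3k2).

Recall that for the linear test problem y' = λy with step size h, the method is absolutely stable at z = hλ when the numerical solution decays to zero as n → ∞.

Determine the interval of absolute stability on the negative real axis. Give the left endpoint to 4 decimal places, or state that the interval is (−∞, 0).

Test eqn y'=λy, z=hλ:
  k1=λy_n ⇒ h·k1=z·y_n;  k2=λ(1+13/16z)y_n ⇒ h·k2=z(1+13/16z)y_n
  y_{n+1}/y_n = 1 − 1/3z + 4/3z(1+13/16z) = 1 + z + 13/12z²
  ⇒ R(z) = 1 + z + 13/12z².

Solve |R(x)|<1 on ℝ⁻.
x=-0.49: |R|=0.7701
R=1: x+13/12x²=0 ⇒ x=−12/13=-0.9231; min R=1−1/(4·13/12)=0.7692>−1
Confirm numerically:
  x=-0.889: |R|=0.96718 <1
  x=-0.447: |R|=0.76946 <1
  x=-0.438: |R|=0.76983 <1
  x=-1.344: |R|=1.61286 >1
  x=-1.173: |R|=1.31759 >1
Interval (-0.9231, 0).

z∈(-0.9231,0).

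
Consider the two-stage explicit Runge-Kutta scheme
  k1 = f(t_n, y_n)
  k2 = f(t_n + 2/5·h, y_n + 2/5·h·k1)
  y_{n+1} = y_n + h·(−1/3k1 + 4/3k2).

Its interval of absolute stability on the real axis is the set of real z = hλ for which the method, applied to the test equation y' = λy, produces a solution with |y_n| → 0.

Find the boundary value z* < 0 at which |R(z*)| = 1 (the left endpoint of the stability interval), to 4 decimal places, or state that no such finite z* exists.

left endpoint -1.8750.

Set f=λy, z=hλ:
  k1=λy_n ⇒ h·k1=z·y_n;  k2=λ(1+2/5z)y_n ⇒ h·k2=z(1+2/5z)y_n
  y_{n+1}/y_n = 1 − 1/3z + 4/3z(1+2/5z) = 1 + z + 8/15z²
  R(z) = 1 + z + 8/15z².

Solve |R(x)|<1 on ℝ⁻.
x=-1.33: |R|=0.6134
R=1: x+8/15x²=0 ⇒ x=−15/8=-1.8750; min R=1−1/(4·8/15)=0.5312>−1
Confirm numerically:
  x=-1.799: |R|=0.92708 <1
  x=-1.687: |R|=0.83085 <1
  x=-0.810: |R|=0.53992 <1
  x=-2.168: |R|=1.33879 >1
  x=-1.942: |R|=1.06939 >1
  x=-1.897: |R|=1.02226 >1
So |R|<1 on (-1.8750, 0).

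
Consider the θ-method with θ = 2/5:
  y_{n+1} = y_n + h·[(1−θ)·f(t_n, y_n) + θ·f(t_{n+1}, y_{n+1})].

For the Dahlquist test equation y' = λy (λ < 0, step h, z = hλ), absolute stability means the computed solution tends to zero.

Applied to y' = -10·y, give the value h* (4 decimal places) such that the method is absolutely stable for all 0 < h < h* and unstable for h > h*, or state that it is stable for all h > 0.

With y'=λy (z=hλ):
  y_{n+1} = y_n + z·[3/5·y_n + 2/5·y_{n+1}] ⇒ (1 − 2/5z)y_{n+1} = (1 + 3/5z)y_n
  Hence R(z) = (1 + 3/5z)/(1 − 2/5z).

Find x<0 with |R(x)|<1.
x=-0.34: |R|=0.7007
R=−1: 1+3/5x = −1+2/5x ⇒ -1/5x=2 ⇒ x=2/(-1/5)=-10.0000
Confirm numerically:
  x=-9.266: |R|=0.96881 <1
  x=-6.342: |R|=0.79315 <1
  x=-4.513: |R|=0.60880 <1
  x=-10.267: |R|=1.01046 >1
  x=-10.081: |R|=1.00322 >1
Interval (-10.0000, 0).

(-10.0000,0); λ=-10 ⇒ h* = (10)/10 = 1.0000.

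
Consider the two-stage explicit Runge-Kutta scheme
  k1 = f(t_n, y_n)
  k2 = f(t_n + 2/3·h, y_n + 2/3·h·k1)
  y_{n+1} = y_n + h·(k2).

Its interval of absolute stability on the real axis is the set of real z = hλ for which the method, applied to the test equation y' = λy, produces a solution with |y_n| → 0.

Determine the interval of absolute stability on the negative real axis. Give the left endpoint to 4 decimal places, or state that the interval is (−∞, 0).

(-1.5000, 0).

Set f=λy, z=hλ:
  k1=λy_n ⇒ h·k1=z·y_n;  k2=λ(1+2/3z)y_n ⇒ h·k2=z(1+2/3z)y_n
  y_{n+1}/y_n = 1 + z(1+2/3z) = 1 + z + 2/3z²
  so R(z) = 1 + z + 2/3z².

Solve |R(x)|<1 on ℝ⁻.
x=-1.15: |R|=0.7317
R=1: x+2/3x²=0 ⇒ x=−3/2=-1.5000; min R=1−1/(4·2/3)=0.6250>−1
Confirm numerically:
  x=-1.097: |R|=0.70527 <1
  x=-0.922: |R|=0.64472 <1
  x=-0.879: |R|=0.63609 <1
  x=-0.737: |R|=0.62511 <1
  x=-1.987: |R|=1.64511 >1
  x=-1.638: |R|=1.15070 >1
Interval (-1.5000, 0).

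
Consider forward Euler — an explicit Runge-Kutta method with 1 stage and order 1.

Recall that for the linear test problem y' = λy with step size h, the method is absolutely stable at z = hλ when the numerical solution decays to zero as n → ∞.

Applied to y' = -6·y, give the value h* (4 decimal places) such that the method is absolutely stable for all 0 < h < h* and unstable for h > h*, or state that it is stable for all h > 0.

Test eqn y'=λy, z=hλ:
  order 1, 1-stage ⇒ R(z)=1+z
  (e.g. R(-1.36)=-0.36000, |R|=0.36000)

Find x<0 with |R(x)|<1.
x=-1.36: |R|=0.3600
|R(-2.28)|=1.2800 |R(-1.59)|=0.5900 |R(-0.82)|=0.1800
Bisect:
  x_lo=-2.3234 |R|=1.3234  x_hi=-0.3149 |R|=0.6851
  mid=-1.31917 |R|=0.31917 →hi
  mid=-1.82130 |R|=0.82130 →hi
  mid=-2.07236 |R|=1.07236 →lo
  mid=-1.94683 |R|=0.94683 →hi
  mid=-2.00960 |R|=1.00960 →lo
  mid=-1.97822 |R|=0.97822 →hi
  mid=-1.99391 |R|=0.99391 →hi
  mid=-2.00175 |R|=1.00175 →lo
  ...
  [-2.00004,-1.99991] ⇒ x*=-2.0000
Interval (-2.0000, 0).

(-2.0000,0); λ=-6 ⇒ h* = 0.3333.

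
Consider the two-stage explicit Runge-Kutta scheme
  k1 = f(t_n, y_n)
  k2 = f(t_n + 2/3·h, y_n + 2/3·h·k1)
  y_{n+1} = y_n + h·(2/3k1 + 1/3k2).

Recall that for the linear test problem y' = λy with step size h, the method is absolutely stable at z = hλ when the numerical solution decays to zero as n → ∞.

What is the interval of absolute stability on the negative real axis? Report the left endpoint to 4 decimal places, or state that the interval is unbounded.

z∈(-4.5000,0).

With y'=λy (z=hλ):
  k1=λy_n ⇒ h·k1=z·y_n;  k2=λ(1+2/3z)y_n ⇒ h·k2=z(1+2/3z)y_n
  y_{n+1}/y_n = 1 + 2/3z + 1/3z(1+2/3z) = 1 + z + 2/9z²
  R(z) = 1 + z + 2/9z².

Find x<0 with |R(x)|<1.
x=-1.51: |R|=0.0033
R=1: x+2/9x²=0 ⇒ x=−9/2=-4.5000; min R=1−1/(4·2/9)=-0.1250>−1
Confirm numerically:
  x=-3.648: |R|=0.30931 <1
  x=-3.469: |R|=0.20521 <1
  x=-3.248: |R|=0.09633 <1
  x=-2.003: |R|=0.11144 <1
  x=-4.796: |R|=1.31547 >1
  x=-4.757: |R|=1.27168 >1
  x=-4.547: |R|=1.04749 >1
So |R|<1 on (-4.5000, 0).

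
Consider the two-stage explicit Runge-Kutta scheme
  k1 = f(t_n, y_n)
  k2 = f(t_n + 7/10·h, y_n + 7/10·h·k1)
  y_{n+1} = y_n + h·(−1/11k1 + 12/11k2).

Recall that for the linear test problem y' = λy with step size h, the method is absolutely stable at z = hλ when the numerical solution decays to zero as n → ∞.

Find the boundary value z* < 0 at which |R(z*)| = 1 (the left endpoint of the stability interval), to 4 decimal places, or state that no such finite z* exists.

left endpoint -1.3095.

Set f=λy, z=hλ:
  k1=λy_n ⇒ h·k1=z·y_n;  k2=λ(1+7/10z)y_n ⇒ h·k2=z(1+7/10z)y_n
  y_{n+1}/y_n = 1 − 1/11z + 12/11z(1+7/10z) = 1 + z + 42/55z²
  ⇒ R(z) = 1 + z + 42/55z².

Need |R(x)|<1, x<0.
x=-1.21: |R|=0.9080
R=1: x+42/55x²=0 ⇒ x=−55/42=-1.3095; min R=1−1/(4·42/55)=0.6726>−1
Confirm numerically:
  x=-1.286: |R|=0.97690 <1
  x=-1.153: |R|=0.86219 <1
  x=-0.634: |R|=0.67295 <1
  x=-1.794: |R|=1.66371 >1
  x=-1.555: |R|=1.29149 >1
Interval (-1.3095, 0).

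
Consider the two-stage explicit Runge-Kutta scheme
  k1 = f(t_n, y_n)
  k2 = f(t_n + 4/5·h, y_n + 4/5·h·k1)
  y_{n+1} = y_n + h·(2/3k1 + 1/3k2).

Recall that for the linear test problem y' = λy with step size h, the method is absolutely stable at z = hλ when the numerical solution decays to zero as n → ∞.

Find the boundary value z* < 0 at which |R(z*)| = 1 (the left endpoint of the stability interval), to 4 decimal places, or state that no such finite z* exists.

left endpoint -3.7500.

On y'=λy, z=hλ:
  k1=λy_n ⇒ h·k1=z·y_n;  k2=λ(1+4/5z)y_n ⇒ h·k2=z(1+4/5z)y_n
  y_{n+1}/y_n = 1 + 2/3z + 1/3z(1+4/5z) = 1 + z + 4/15z²
  so R(z) = 1 + z + 4/15z².

Solve |R(x)|<1 on ℝ⁻.
x=-0.46: |R|=0.5964
R=1: x+4/15x²=0 ⇒ x=−15/4=-3.7500; min R=1−1/(4·4/15)=0.0625>−1
Confirm numerically:
  x=-2.888: |R|=0.33615 <1
  x=-2.330: |R|=0.11771 <1
  x=-1.612: |R|=0.08095 <1
  x=-4.268: |R|=1.58955 >1
  x=-3.817: |R|=1.06820 >1
Stable set (-3.7500, 0).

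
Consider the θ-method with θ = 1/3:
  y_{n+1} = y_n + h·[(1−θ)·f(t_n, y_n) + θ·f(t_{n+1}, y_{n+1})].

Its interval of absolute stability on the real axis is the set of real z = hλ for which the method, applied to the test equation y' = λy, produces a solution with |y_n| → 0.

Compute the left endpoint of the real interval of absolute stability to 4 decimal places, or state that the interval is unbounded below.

Set f=λy, z=hλ:
  y_{n+1} = y_n + z·[2/3·y_n + 1/3·y_{n+1}] ⇒ (1 − 1/3z)y_{n+1} = (1 + 2/3z)y_n
  so R(z) = (1 + 2/3z)/(1 − 1/3z).

Solve |R(x)|<1 on ℝ⁻.
x=-1.66: |R|=0.0687
R=−1: 1+2/3x = −1+1/3x ⇒ -1/3x=2 ⇒ x=2/(-1/3)=-6.0000
Confirm numerically:
  x=-4.871: |R|=0.85656 <1
  x=-3.690: |R|=0.65471 <1
  x=-2.948: |R|=0.48689 <1
  x=-6.501: |R|=1.05273 >1
  x=-6.289: |R|=1.03111 >1
Interval (-6.0000, 0).

z* = -6.0000.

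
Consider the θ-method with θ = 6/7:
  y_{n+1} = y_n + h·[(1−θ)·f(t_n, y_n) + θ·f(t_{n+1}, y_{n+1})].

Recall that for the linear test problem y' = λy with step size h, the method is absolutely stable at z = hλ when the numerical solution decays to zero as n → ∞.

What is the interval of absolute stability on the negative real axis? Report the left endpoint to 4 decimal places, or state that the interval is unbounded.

unbounded; (−∞, 0).

Set f=λy, z=hλ:
  y_{n+1} = y_n + z·[1/7·y_n + 6/7·y_{n+1}] ⇒ (1 − 6/7z)y_{n+1} = (1 + 1/7z)y_n
  Hence R(z) = (1 + 1/7z)/(1 − 6/7z).

Solve |R(x)|<1 on ℝ⁻.
x=-0.57: |R|=0.6171
x=-2: |R|=0.2632
x=-10: |R|=0.0448
x=-100: |R|=0.1532
θ=6/7≥1/2 ⇒ |1+1/7x|<|1−6/7x| ∀x<0 ⇒ unbounded interval.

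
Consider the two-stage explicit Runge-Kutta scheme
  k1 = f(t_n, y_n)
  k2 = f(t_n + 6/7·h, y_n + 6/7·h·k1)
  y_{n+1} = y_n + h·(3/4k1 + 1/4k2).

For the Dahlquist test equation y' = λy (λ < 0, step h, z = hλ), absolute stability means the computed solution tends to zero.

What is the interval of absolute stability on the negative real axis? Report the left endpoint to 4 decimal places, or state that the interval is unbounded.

With y'=λy (z=hλ):
  k1=λy_n ⇒ h·k1=z·y_n;  k2=λ(1+6/7z)y_n ⇒ h·k2=z(1+6/7z)y_n
  y_{n+1}/y_n = 1 + 3/4z + 1/4z(1+6/7z) = 1 + z + 3/14z²
  ⇒ R(z) = 1 + z + 3/14z².

Solve |R(x)|<1 on ℝ⁻.
x=-1.33: |R|=0.0490
R=1: x+3/14x²=0 ⇒ x=−14/3=-4.6667; min R=1−1/(4·3/14)=-0.1667>−1
Confirm numerically:
  x=-4.072: |R|=0.48111 <1
  x=-3.395: |R|=0.07486 <1
  x=-2.225: |R|=0.16415 <1
  x=-5.213: |R|=1.61029 >1
  x=-4.750: |R|=1.08482 >1
Interval (-4.6667, 0).

(-4.6667, 0).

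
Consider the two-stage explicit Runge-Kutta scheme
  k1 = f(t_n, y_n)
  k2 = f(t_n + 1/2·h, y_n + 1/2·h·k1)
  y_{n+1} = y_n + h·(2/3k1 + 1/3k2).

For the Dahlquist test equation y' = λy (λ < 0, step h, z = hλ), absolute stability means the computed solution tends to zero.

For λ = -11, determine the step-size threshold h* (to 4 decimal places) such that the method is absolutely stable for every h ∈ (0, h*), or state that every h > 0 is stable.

Set f=λy, z=hλ:
  k1=λy_n ⇒ h·k1=z·y_n;  k2=λ(1+1/2z)y_n ⇒ h·k2=z(1+1/2z)y_n
  y_{n+1}/y_n = 1 + 2/3z + 1/3z(1+1/2z) = 1 + z + 1/6z²
  Hence R(z) = 1 + z + 1/6z².

Boundary: |R(x)|=1, x<0.
x=-1.15: |R|=0.0704
R=1: x+1/6x²=0 ⇒ x=−6=-6.0000; min R=1−1/(4·1/6)=-0.5000>−1
Confirm numerically:
  x=-5.344: |R|=0.41572 <1
  x=-4.763: |R|=0.01803 <1
  x=-3.737: |R|=0.40947 <1
  x=-2.543: |R|=0.46519 <1
  x=-6.146: |R|=1.14955 >1
  x=-6.113: |R|=1.11513 >1
Stable set (-6.0000, 0).

(-6.0000,0); λ=-11 ⇒ h* = (6)/11 = 0.5455.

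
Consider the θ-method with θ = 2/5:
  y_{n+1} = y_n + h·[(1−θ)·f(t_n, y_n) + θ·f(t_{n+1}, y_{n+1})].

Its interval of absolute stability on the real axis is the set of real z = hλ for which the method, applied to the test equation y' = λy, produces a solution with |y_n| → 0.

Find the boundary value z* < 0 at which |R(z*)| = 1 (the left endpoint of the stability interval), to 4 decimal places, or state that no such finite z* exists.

left endpoint -10.0000.

Set f=λy, z=hλ:
  y_{n+1} = y_n + z·[3/5·y_n + 2/5·y_{n+1}] ⇒ (1 − 2/5z)y_{n+1} = (1 + 3/5z)y_n
  so R(z) = (1 + 3/5z)/(1 − 2/5z).

Boundary: |R(x)|=1, x<0.
x=-1.22: |R|=0.1801
R=−1: 1+3/5x = −1+2/5x ⇒ -1/5x=2 ⇒ x=2/(-1/5)=-10.0000
Confirm numerically:
  x=-9.625: |R|=0.98454 <1
  x=-9.177: |R|=0.96476 <1
  x=-6.185: |R|=0.78037 <1
  x=-6.055: |R|=0.76943 <1
  x=-10.544: |R|=1.02085 >1
  x=-10.253: |R|=1.00992 >1
  x=-10.114: |R|=1.00452 >1
So |R|<1 on (-10.0000, 0).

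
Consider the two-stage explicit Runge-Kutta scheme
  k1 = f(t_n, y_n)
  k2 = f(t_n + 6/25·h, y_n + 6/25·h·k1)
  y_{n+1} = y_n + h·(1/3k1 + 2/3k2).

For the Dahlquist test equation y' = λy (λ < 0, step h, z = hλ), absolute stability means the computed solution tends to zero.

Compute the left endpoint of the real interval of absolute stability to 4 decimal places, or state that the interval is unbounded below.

left endpoint -6.2500.

With y'=λy (z=hλ):
  k1=λy_n ⇒ h·k1=z·y_n;  k2=λ(1+6/25z)y_n ⇒ h·k2=z(1+6/25z)y_n
  y_{n+1}/y_n = 1 + 1/3z + 2/3z(1+6/25z) = 1 + z + 4/25z²
  Hence R(z) = 1 + z + 4/25z².

Find x<0 with |R(x)|<1.
x=-1.56: |R|=0.1706
R=1: x+4/25x²=0 ⇒ x=−25/4=-6.2500; min R=1−1/(4·4/25)=-0.5625>−1
Confirm numerically:
  x=-5.184: |R|=0.11582 <1
  x=-3.758: |R|=0.49839 <1
  x=-3.581: |R|=0.52923 <1
  x=-3.423: |R|=0.54829 <1
  x=-6.612: |R|=1.38297 >1
  x=-6.507: |R|=1.26757 >1
Stable set (-6.2500, 0).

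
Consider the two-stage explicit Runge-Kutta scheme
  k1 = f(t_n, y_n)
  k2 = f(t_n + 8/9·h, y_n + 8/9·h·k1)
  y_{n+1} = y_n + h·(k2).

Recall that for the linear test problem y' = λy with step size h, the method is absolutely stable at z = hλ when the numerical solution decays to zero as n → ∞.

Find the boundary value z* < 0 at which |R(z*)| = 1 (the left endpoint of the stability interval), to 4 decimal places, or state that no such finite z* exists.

Set f=λy, z=hλ:
  k1=λy_n ⇒ h·k1=z·y_n;  k2=λ(1+8/9z)y_n ⇒ h·k2=z(1+8/9z)y_n
  y_{n+1}/y_n = 1 + z(1+8/9z) = 1 + z + 8/9z²
  so R(z) = 1 + z + 8/9z².

Boundary: |R(x)|=1, x<0.
x=-1.19: |R|=1.0688
R=1: x+8/9x²=0 ⇒ x=−9/8=-1.1250; min R=1−1/(4·8/9)=0.7188>−1
Confirm numerically:
  x=-0.950: |R|=0.85222 <1
  x=-0.895: |R|=0.81702 <1
  x=-0.796: |R|=0.76721 <1
  x=-0.755: |R|=0.75169 <1
  x=-1.715: |R|=1.89942 >1
  x=-1.705: |R|=1.87902 >1
  x=-1.158: |R|=1.03397 >1
Interval (-1.1250, 0).

left endpoint -1.1250.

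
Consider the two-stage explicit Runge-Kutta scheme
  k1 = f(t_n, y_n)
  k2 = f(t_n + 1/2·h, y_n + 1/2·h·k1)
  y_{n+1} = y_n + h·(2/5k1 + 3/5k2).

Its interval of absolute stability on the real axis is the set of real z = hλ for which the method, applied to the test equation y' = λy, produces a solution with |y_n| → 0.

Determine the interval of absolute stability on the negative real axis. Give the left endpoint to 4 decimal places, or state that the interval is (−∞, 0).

On y'=λy, z=hλ:
  k1=λy_n ⇒ h·k1=z·y_n;  k2=λ(1+1/2z)y_n ⇒ h·k2=z(1+1/2z)y_n
  y_{n+1}/y_n = 1 + 2/5z + 3/5z(1+1/2z) = 1 + z + 3/10z²
  so R(z) = 1 + z + 3/10z².

Find x<0 with |R(x)|<1.
x=-0.97: |R|=0.3123
R=1: x+3/10x²=0 ⇒ x=−10/3=-3.3333; min R=1−1/(4·3/10)=0.1667>−1
Confirm numerically:
  x=-2.661: |R|=0.46328 <1
  x=-2.322: |R|=0.29551 <1
  x=-2.229: |R|=0.26153 <1
  x=-1.423: |R|=0.18448 <1
  x=-3.697: |R|=1.40334 >1
  x=-3.363: |R|=1.02993 >1
  x=-3.354: |R|=1.02079 >1
So |R|<1 on (-3.3333, 0).

(-3.3333, 0).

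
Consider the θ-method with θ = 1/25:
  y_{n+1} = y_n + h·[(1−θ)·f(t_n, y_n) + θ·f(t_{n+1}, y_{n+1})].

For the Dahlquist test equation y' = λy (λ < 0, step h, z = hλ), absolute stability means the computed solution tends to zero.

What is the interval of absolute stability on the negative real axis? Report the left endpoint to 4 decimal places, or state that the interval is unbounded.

z∈(-2.1739,0).

With y'=λy (z=hλ):
  y_{n+1} = y_n + z·[24/25·y_n + 1/25·y_{n+1}] ⇒ (1 − 1/25z)y_{n+1} = (1 + 24/25z)y_n
  R(z) = (1 + 24/25z)/(1 − 1/25z).

Solve |R(x)|<1 on ℝ⁻.
x=-1.78: |R|=0.6617
R=−1: 1+24/25x = −1+1/25x ⇒ -23/25x=2 ⇒ x=2/(-23/25)=-2.1739
Confirm numerically:
  x=-2.104: |R|=0.94067 <1
  x=-1.910: |R|=0.77443 <1
  x=-1.891: |R|=0.75802 <1
  x=-1.254: |R|=0.19410 <1
  x=-2.448: |R|=1.22967 >1
  x=-2.308: |R|=1.11293 >1
Stable set (-2.1739, 0).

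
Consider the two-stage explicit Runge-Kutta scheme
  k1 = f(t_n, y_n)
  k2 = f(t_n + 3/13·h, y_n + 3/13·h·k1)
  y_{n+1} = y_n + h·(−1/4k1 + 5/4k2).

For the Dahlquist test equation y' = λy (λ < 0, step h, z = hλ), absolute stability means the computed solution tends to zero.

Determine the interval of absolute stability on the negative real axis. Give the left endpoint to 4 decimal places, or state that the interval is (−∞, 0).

On y'=λy, z=hλ:
  k1=λy_n ⇒ h·k1=z·y_n;  k2=λ(1+3/13z)y_n ⇒ h·k2=z(1+3/13z)y_n
  y_{n+1}/y_n = 1 − 1/4z + 5/4z(1+3/13z) = 1 + z + 15/52z²
  Hence R(z) = 1 + z + 15/52z².

Boundary: |R(x)|=1, x<0.
x=-1.45: |R|=0.1565
R=1: x+15/52x²=0 ⇒ x=−52/15=-3.4667; min R=1−1/(4·15/52)=0.1333>−1
Confirm numerically:
  x=-3.083: |R|=0.65879 <1
  x=-2.928: |R|=0.54503 <1
  x=-2.415: |R|=0.26737 <1
  x=-3.849: |R|=1.42450 >1
  x=-3.498: |R|=1.03162 >1
So |R|<1 on (-3.4667, 0).

z∈(-3.4667,0).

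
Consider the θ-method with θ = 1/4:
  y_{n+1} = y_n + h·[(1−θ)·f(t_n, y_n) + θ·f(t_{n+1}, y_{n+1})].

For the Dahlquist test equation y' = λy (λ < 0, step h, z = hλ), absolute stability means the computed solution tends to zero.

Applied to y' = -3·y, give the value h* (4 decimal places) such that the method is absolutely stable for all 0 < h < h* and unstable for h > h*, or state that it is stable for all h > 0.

(-4.0000,0); λ=-3 ⇒ h* = (4)/3 = 1.3333.

On y'=λy, z=hλ:
  y_{n+1} = y_n + z·[3/4·y_n + 1/4·y_{n+1}] ⇒ (1 − 1/4z)y_{n+1} = (1 + 3/4z)y_n
  Hence R(z) = (1 + 3/4z)/(1 − 1/4z).

Solve |R(x)|<1 on ℝ⁻.
x=-1.45: |R|=0.0642
R=−1: 1+3/4x = −1+1/4x ⇒ -1/2x=2 ⇒ x=2/(-1/2)=-4.0000
Confirm numerically:
  x=-3.194: |R|=0.77592 <1
  x=-2.990: |R|=0.71102 <1
  x=-2.411: |R|=0.50429 <1
  x=-2.052: |R|=0.35625 <1
  x=-4.340: |R|=1.08153 >1
  x=-4.271: |R|=1.06553 >1
  x=-4.243: |R|=1.05896 >1
So |R|<1 on (-4.0000, 0).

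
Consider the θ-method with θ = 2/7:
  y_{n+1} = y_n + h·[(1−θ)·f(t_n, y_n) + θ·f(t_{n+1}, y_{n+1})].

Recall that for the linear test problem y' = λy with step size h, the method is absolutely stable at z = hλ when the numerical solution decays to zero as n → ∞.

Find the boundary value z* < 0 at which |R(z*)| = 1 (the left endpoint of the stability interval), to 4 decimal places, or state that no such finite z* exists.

left endpoint -4.6667.

Test eqn y'=λy, z=hλ:
  y_{n+1} = y_n + z·[5/7·y_n + 2/7·y_{n+1}] ⇒ (1 − 2/7z)y_{n+1} = (1 + 5/7z)y_n
  Hence R(z) = (1 + 5/7z)/(1 − 2/7z).

Need |R(x)|<1, x<0.
x=-0.67: |R|=0.4376
R=−1: 1+5/7x = −1+2/7x ⇒ -3/7x=2 ⇒ x=2/(-3/7)=-4.6667
Confirm numerically:
  x=-3.739: |R|=0.80778 <1
  x=-3.193: |R|=0.66973 <1
  x=-3.164: |R|=0.66176 <1
  x=-2.607: |R|=0.49411 <1
  x=-4.869: |R|=1.03626 >1
  x=-4.693: |R|=1.00482 >1
Interval (-4.6667, 0).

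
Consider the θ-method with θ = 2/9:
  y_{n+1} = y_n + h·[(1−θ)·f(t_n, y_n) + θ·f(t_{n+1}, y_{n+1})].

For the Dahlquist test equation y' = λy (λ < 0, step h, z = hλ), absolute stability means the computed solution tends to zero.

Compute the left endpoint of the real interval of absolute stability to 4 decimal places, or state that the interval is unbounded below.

With y'=λy (z=hλ):
  y_{n+1} = y_n + z·[7/9·y_n + 2/9·y_{n+1}] ⇒ (1 − 2/9z)y_{n+1} = (1 + 7/9z)y_n
  Hence R(z) = (1 + 7/9z)/(1 − 2/9z).

Solve |R(x)|<1 on ℝ⁻.
x=-1.51: |R|=0.1306
R=−1: 1+7/9x = −1+2/9x ⇒ -5/9x=2 ⇒ x=2/(-5/9)=-3.6000
Confirm numerically:
  x=-2.944: |R|=0.77969 <1
  x=-2.920: |R|=0.77089 <1
  x=-1.693: |R|=0.23018 <1
  x=-4.159: |R|=1.16139 >1
  x=-4.059: |R|=1.13407 >1
  x=-3.625: |R|=1.00769 >1
So |R|<1 on (-3.6000, 0).

z* = -3.6000.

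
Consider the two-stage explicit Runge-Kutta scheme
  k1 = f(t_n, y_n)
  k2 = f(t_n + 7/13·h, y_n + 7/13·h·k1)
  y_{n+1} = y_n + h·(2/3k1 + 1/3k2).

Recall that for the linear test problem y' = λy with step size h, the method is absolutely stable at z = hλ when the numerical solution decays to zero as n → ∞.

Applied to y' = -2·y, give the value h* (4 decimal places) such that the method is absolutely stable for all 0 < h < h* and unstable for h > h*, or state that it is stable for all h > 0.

(-5.5714,0); λ=-2 ⇒ h* = (39/7)/2 = 2.7857.

Test eqn y'=λy, z=hλ:
  k1=λy_n ⇒ h·k1=z·y_n;  k2=λ(1+7/13z)y_n ⇒ h·k2=z(1+7/13z)y_n
  y_{n+1}/y_n = 1 + 2/3z + 1/3z(1+7/13z) = 1 + z + 7/39z²
  Hence R(z) = 1 + z + 7/39z².

Boundary: |R(x)|=1, x<0.
x=-1.03: |R|=0.1604
R=1: x+7/39x²=0 ⇒ x=−39/7=-5.5714; min R=1−1/(4·7/39)=-0.3929>−1
Confirm numerically:
  x=-3.727: |R|=0.23383 <1
  x=-2.541: |R|=0.38211 <1
  x=-2.445: |R|=0.37202 <1
  x=-6.025: |R|=1.49050 >1
  x=-6.024: |R|=1.48933 >1
Interval (-5.5714, 0).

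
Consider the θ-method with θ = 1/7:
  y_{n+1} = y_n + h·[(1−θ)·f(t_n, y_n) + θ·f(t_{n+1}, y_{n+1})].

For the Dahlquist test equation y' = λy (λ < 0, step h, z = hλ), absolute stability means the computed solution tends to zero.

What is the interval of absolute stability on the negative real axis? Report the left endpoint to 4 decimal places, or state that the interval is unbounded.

(-2.8000, 0).

On y'=λy, z=hλ:
  y_{n+1} = y_n + z·[6/7·y_n + 1/7·y_{n+1}] ⇒ (1 − 1/7z)y_{n+1} = (1 + 6/7z)y_n
  Hence R(z) = (1 + 6/7z)/(1 − 1/7z).

Find x<0 with |R(x)|<1.
x=-0.4: |R|=0.6216
R=−1: 1+6/7x = −1+1/7x ⇒ -5/7x=2 ⇒ x=2/(-5/7)=-2.8000
Confirm numerically:
  x=-2.190: |R|=0.66812 <1
  x=-2.043: |R|=0.58144 <1
  x=-1.850: |R|=0.46328 <1
  x=-1.336: |R|=0.12188 <1
  x=-3.260: |R|=1.22417 >1
  x=-3.038: |R|=1.11855 >1
  x=-3.025: |R|=1.11222 >1
Interval (-2.8000, 0).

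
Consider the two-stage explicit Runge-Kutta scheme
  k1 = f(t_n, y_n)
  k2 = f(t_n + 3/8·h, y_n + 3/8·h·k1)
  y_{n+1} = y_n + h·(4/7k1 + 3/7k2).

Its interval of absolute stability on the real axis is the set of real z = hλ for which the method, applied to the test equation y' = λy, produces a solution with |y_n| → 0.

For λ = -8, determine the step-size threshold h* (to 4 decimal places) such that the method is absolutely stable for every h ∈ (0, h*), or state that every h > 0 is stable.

(-6.2222,0); λ=-8 ⇒ h* = (56/9)/8 = 0.7778.

On y'=λy, z=hλ:
  k1=λy_n ⇒ h·k1=z·y_n;  k2=λ(1+3/8z)y_n ⇒ h·k2=z(1+3/8z)y_n
  y_{n+1}/y_n = 1 + 4/7z + 3/7z(1+3/8z) = 1 + z + 9/56z²
  ⇒ R(z) = 1 + z + 9/56z².

Need |R(x)|<1, x<0.
x=-0.54: |R|=0.5069
R=1: x+9/56x²=0 ⇒ x=−56/9=-6.2222; min R=1−1/(4·9/56)=-0.5556>−1
Confirm numerically:
  x=-6.176: |R|=0.95412 <1
  x=-6.138: |R|=0.91692 <1
  x=-5.970: |R|=0.75800 <1
  x=-5.897: |R|=0.69178 <1
  x=-6.512: |R|=1.30327 >1
  x=-6.339: |R|=1.11897 >1
Interval (-6.2222, 0).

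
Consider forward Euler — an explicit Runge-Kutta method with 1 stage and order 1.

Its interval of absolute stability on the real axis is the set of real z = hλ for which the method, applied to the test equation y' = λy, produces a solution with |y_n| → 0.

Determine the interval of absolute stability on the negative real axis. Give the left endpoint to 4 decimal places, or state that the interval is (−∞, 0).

Set f=λy, z=hλ:
  order 1, 1-stage ⇒ R(z)=1+z
  (e.g. R(-0.62)=0.38000, |R|=0.38000)

Need |R(x)|<1, x<0.
x=-0.62: |R|=0.3800
|R(-2.35)|=1.3500 |R(-2.2)|=1.2000 |R(-2.05)|=1.0500
Bisect:
  x_lo=-2.5916 |R|=1.5916  x_hi=-0.3621 |R|=0.6379
  mid=-1.47688 |R|=0.47688 →hi
  mid=-2.03425 |R|=1.03425 →lo
  mid=-1.75557 |R|=0.75557 →hi
  mid=-1.89491 |R|=0.89491 →hi
  mid=-1.96458 |R|=0.96458 →hi
  mid=-1.99942 |R|=0.99942 →hi
  mid=-2.01683 |R|=1.01683 →lo
  mid=-2.00813 |R|=1.00813 →lo
  mid=-2.00377 |R|=1.00377 →lo
  mid=-2.00159 |R|=1.00159 →lo
  ...
  [-2.00010,-1.99996] ⇒ x*=-2.0000
So |R|<1 on (-2.0000, 0).

z∈(-2.0000,0).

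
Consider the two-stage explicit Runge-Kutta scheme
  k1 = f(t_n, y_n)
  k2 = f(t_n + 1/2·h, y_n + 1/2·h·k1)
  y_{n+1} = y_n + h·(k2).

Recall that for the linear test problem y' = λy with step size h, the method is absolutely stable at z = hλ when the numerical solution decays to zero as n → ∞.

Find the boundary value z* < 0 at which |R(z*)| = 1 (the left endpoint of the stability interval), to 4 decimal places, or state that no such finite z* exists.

z* = -2.0000.

Set f=λy, z=hλ:
  k1=λy_n ⇒ h·k1=z·y_n;  k2=λ(1+1/2z)y_n ⇒ h·k2=z(1+1/2z)y_n
  y_{n+1}/y_n = 1 + z(1+1/2z) = 1 + z + 1/2z²
  so R(z) = 1 + z + 1/2z².

Find x<0 with |R(x)|<1.
x=-1.14: |R|=0.5098
R=1: x+1/2x²=0 ⇒ x=−2=-2.0000; min R=1−1/(4·1/2)=0.5000>−1
Confirm numerically:
  x=-1.630: |R|=0.69845 <1
  x=-1.477: |R|=0.61376 <1
  x=-1.373: |R|=0.56956 <1
  x=-2.593: |R|=1.76882 >1
  x=-2.158: |R|=1.17048 >1
Interval (-2.0000, 0).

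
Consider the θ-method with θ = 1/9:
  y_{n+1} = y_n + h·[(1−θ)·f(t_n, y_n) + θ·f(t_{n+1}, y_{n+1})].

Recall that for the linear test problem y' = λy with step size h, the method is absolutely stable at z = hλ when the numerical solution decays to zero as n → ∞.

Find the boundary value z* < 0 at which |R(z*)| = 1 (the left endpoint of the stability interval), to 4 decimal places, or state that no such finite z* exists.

z* = -2.5714.

Test eqn y'=λy, z=hλ:
  y_{n+1} = y_n + z·[8/9·y_n + 1/9·y_{n+1}] ⇒ (1 − 1/9z)y_{n+1} = (1 + 8/9z)y_n
  so R(z) = (1 + 8/9z)/(1 − 1/9z).

Need |R(x)|<1, x<0.
x=-0.82: |R|=0.2485
R=−1: 1+8/9x = −1+1/9x ⇒ -7/9x=2 ⇒ x=2/(-7/9)=-2.5714
Confirm numerically:
  x=-2.421: |R|=0.90780 <1
  x=-2.235: |R|=0.79039 <1
  x=-2.019: |R|=0.64906 <1
  x=-2.836: |R|=1.15647 >1
  x=-2.788: |R|=1.12861 >1
  x=-2.656: |R|=1.05079 >1
So |R|<1 on (-2.5714, 0).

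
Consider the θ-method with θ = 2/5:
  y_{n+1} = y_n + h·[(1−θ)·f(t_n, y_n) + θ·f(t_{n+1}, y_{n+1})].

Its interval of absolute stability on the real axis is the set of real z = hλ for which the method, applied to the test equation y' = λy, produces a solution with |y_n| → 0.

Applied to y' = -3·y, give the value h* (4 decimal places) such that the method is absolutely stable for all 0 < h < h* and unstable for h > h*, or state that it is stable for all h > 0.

Set f=λy, z=hλ:
  y_{n+1} = y_n + z·[3/5·y_n + 2/5·y_{n+1}] ⇒ (1 − 2/5z)y_{n+1} = (1 + 3/5z)y_n
  ⇒ R(z) = (1 + 3/5z)/(1 − 2/5z).

Boundary: |R(x)|=1, x<0.
x=-0.87: |R|=0.3546
R=−1: 1+3/5x = −1+2/5x ⇒ -1/5x=2 ⇒ x=2/(-1/5)=-10.0000
Confirm numerically:
  x=-7.704: |R|=0.88750 <1
  x=-6.864: |R|=0.83255 <1
  x=-5.701: |R|=0.73790 <1
  x=-5.001: |R|=0.66678 <1
  x=-10.577: |R|=1.02206 >1
  x=-10.459: |R|=1.01771 >1
So |R|<1 on (-10.0000, 0).

(-10.0000,0); λ=-3 ⇒ h* = (10)/3 = 3.3333.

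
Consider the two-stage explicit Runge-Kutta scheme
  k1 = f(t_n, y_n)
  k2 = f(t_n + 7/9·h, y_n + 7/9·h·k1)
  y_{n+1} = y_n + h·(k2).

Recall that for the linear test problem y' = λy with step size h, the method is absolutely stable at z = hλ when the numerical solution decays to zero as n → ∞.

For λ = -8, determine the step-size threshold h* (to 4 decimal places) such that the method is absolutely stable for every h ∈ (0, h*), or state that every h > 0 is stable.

(-1.2857,0); λ=-8 ⇒ h* = (9/7)/8 = 0.1607.

With y'=λy (z=hλ):
  k1=λy_n ⇒ h·k1=z·y_n;  k2=λ(1+7/9z)y_n ⇒ h·k2=z(1+7/9z)y_n
  y_{n+1}/y_n = 1 + z(1+7/9z) = 1 + z + 7/9z²
  R(z) = 1 + z + 7/9z².

Find x<0 with |R(x)|<1.
x=-1.03: |R|=0.7951
R=1: x+7/9x²=0 ⇒ x=−9/7=-1.2857; min R=1−1/(4·7/9)=0.6786>−1
Confirm numerically:
  x=-1.133: |R|=0.86542 <1
  x=-1.120: |R|=0.85564 <1
  x=-0.777: |R|=0.69257 <1
  x=-0.709: |R|=0.68197 <1
  x=-1.838: |R|=1.78952 >1
  x=-1.578: |R|=1.35873 >1
  x=-1.387: |R|=1.10926 >1
Stable set (-1.2857, 0).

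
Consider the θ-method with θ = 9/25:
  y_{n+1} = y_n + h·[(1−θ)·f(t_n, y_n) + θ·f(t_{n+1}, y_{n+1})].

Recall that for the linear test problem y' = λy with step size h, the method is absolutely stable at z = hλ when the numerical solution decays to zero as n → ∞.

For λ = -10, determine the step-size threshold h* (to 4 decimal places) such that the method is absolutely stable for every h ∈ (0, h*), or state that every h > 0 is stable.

On y'=λy, z=hλ:
  y_{n+1} = y_n + z·[16/25·y_n + 9/25·y_{n+1}] ⇒ (1 − 9/25z)y_{n+1} = (1 + 16/25z)y_n
  ⇒ R(z) = (1 + 16/25z)/(1 − 9/25z).

Boundary: |R(x)|=1, x<0.
x=-0.98: |R|=0.2756
R=−1: 1+16/25x = −1+9/25x ⇒ -7/25x=2 ⇒ x=2/(-7/25)=-7.1429
Confirm numerically:
  x=-7.086: |R|=0.99552 <1
  x=-6.471: |R|=0.94350 <1
  x=-5.791: |R|=0.87729 <1
  x=-7.683: |R|=1.04016 >1
  x=-7.562: |R|=1.03153 >1
So |R|<1 on (-7.1429, 0).

(-7.1429,0); λ=-10 ⇒ h* = (50/7)/10 = 0.7143.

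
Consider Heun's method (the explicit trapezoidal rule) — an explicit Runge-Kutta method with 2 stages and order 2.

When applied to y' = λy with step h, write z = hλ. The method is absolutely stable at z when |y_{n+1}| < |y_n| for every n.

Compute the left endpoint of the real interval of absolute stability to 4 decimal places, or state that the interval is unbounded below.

left endpoint -2.0000.

Test eqn y'=λy, z=hλ:
  order 2, 2-stage ⇒ R(z)=1+z+z^2/2
  (e.g. R(-1.48)=0.61520, |R|=0.61520)

Boundary: |R(x)|=1, x<0.
x=-1.48: |R|=0.6152
|R(-2.34)|=1.3978 |R(-2.09)|=1.0940 |R(-2)|=1.0000
Bisect:
  x_lo=-2.4989 |R|=1.6233  x_hi=-0.2967 |R|=0.7473
  mid=-1.39775 |R|=0.57910 →hi
  mid=-1.94831 |R|=0.94964 →hi
  mid=-2.22358 |R|=1.24857 →lo
  mid=-2.08594 |R|=1.08964 →lo
  mid=-2.01712 |R|=1.01727 →lo
  mid=-1.98271 |R|=0.98286 →hi
  mid=-1.99992 |R|=0.99992 →hi
  mid=-2.00852 |R|=1.00856 →lo
  mid=-2.00422 |R|=1.00423 →lo
  mid=-2.00207 |R|=1.00207 →lo
  ...
  [-2.00005,-1.99992] ⇒ x*=-2.0000
Stable set (-2.0000, 0).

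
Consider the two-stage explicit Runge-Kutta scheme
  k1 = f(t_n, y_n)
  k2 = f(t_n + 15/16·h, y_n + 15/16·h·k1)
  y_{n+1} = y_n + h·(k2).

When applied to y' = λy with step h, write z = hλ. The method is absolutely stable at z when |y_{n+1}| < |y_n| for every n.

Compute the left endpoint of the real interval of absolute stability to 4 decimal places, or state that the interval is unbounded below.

On y'=λy, z=hλ:
  k1=λy_n ⇒ h·k1=z·y_n;  k2=λ(1+15/16z)y_n ⇒ h·k2=z(1+15/16z)y_n
  y_{n+1}/y_n = 1 + z(1+15/16z) = 1 + z + 15/16z²
  Hence R(z) = 1 + z + 15/16z².

Find x<0 with |R(x)|<1.
x=-0.32: |R|=0.7760
R=1: x+15/16x²=0 ⇒ x=−16/15=-1.0667; min R=1−1/(4·15/16)=0.7333>−1
Confirm numerically:
  x=-0.755: |R|=0.77940 <1
  x=-0.634: |R|=0.74283 <1
  x=-0.488: |R|=0.73526 <1
  x=-1.592: |R|=1.78406 >1
  x=-1.304: |R|=1.29014 >1
So |R|<1 on (-1.0667, 0).

z* = -1.0667.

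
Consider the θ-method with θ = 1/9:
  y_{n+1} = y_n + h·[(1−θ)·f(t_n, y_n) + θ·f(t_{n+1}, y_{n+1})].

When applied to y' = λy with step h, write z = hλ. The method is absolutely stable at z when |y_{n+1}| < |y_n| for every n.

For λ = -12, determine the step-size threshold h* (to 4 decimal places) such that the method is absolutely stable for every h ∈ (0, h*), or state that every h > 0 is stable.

On y'=λy, z=hλ:
  y_{n+1} = y_n + z·[8/9·y_n + 1/9·y_{n+1}] ⇒ (1 − 1/9z)y_{n+1} = (1 + 8/9z)y_n
  ⇒ R(z) = (1 + 8/9z)/(1 − 1/9z).

Solve |R(x)|<1 on ℝ⁻.
x=-0.97: |R|=0.1244
R=−1: 1+8/9x = −1+1/9x ⇒ -7/9x=2 ⇒ x=2/(-7/9)=-2.5714
Confirm numerically:
  x=-2.187: |R|=0.75945 <1
  x=-2.058: |R|=0.67499 <1
  x=-1.829: |R|=0.52008 <1
  x=-1.748: |R|=0.46371 <1
  x=-2.945: |R|=1.21892 >1
  x=-2.941: |R|=1.21665 >1
  x=-2.889: |R|=1.18698 >1
Stable set (-2.5714, 0).

(-2.5714,0); λ=-12 ⇒ h* = (18/7)/12 = 0.2143.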